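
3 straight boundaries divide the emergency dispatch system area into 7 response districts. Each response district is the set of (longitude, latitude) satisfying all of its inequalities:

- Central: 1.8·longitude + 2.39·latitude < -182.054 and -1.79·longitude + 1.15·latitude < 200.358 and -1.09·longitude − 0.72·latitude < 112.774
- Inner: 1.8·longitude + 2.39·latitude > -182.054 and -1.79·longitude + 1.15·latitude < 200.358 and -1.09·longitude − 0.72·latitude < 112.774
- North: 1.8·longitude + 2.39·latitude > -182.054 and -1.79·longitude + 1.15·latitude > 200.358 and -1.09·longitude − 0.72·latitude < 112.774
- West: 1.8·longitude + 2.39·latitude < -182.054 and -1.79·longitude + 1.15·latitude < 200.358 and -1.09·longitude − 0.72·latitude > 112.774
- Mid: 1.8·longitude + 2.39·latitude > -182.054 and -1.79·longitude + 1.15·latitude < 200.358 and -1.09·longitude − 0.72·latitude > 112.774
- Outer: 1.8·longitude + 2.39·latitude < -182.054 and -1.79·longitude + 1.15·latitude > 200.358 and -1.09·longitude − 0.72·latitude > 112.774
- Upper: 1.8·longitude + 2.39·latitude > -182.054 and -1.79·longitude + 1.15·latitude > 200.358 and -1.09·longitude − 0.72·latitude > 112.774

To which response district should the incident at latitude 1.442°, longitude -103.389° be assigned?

1.8·-103.389 + 2.39·1.442 = -182.654, which is < -182.054
-1.79·-103.389 + 1.15·1.442 = 186.725, which is < 200.358
-1.09·-103.389 − 0.72·1.442 = 111.656, which is < 112.774
This sign pattern matches Central.

Central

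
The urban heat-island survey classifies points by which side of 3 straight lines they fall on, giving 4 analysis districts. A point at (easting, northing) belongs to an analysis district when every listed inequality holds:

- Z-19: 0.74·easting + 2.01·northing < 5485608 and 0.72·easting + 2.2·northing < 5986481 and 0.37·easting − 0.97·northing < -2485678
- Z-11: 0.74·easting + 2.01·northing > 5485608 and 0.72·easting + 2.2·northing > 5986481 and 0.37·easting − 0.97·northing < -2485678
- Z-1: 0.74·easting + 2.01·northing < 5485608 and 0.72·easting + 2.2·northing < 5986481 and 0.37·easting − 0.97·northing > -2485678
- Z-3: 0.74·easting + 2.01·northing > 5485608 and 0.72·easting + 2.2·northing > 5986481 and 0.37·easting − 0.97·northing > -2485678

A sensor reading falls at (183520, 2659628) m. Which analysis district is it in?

0.74·183520 + 2.01·2659628 = 5481657.080, which is < 5485608
0.72·183520 + 2.2·2659628 = 5983316.000, which is < 5986481
0.37·183520 − 0.97·2659628 = -2511936.760, which is < -2485678
This sign pattern matches Z-19.

Z-19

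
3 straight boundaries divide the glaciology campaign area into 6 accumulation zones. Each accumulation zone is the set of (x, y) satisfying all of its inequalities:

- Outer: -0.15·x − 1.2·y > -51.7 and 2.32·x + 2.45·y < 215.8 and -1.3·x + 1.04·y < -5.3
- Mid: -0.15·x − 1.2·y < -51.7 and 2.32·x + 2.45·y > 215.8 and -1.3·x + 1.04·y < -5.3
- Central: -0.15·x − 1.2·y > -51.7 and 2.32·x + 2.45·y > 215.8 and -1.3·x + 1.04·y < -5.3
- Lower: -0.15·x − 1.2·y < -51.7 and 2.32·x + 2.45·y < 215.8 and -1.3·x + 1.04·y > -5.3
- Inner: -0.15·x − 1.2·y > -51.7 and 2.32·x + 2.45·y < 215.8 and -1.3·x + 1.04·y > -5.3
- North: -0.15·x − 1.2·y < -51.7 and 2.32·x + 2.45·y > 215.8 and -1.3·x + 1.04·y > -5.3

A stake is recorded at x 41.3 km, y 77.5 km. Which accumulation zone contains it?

North

-0.15·41.3 − 1.2·77.5 = -99.195, which is < -51.7
2.32·41.3 + 2.45·77.5 = 285.691, which is > 215.8
-1.3·41.3 + 1.04·77.5 = 26.910, which is > -5.3
This sign pattern matches North.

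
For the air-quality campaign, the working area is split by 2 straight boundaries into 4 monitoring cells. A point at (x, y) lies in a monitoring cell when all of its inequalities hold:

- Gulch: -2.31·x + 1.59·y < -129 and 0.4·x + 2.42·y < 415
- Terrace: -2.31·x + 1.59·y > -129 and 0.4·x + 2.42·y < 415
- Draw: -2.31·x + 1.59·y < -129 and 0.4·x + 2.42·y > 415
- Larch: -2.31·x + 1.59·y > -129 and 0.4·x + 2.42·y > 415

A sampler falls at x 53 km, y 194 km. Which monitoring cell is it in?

-2.31·53 + 1.59·194 = 186.030, which is > -129
0.4·53 + 2.42·194 = 490.680, which is > 415
This sign pattern matches Larch.

Larch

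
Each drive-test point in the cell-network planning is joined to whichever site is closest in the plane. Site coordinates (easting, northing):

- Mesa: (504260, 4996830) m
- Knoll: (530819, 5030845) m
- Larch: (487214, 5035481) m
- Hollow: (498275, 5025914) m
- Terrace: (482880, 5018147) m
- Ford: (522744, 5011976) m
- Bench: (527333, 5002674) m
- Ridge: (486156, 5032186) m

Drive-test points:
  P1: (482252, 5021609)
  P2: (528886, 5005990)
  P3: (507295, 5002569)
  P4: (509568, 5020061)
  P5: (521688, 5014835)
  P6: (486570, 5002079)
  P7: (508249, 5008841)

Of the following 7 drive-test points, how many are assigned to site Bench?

P1 → Terrace
P2 → Bench
P3 → Mesa
P4 → Hollow
P5 → Ford
P6 → Terrace
P7 → Mesa
1 of the 7 goes to Bench.

1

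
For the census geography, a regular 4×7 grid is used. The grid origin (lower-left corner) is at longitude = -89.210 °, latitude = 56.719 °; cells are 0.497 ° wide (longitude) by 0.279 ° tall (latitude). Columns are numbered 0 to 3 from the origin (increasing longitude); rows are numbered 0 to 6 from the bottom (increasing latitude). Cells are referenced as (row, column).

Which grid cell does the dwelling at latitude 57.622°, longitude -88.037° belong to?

(3, 2)

Column index: ⌊(-88.037 − -89.210) / 0.497⌋ = ⌊2.360⌋ = 2
Row offset from origin: ⌊(57.622 − 56.719) / 0.279⌋ = ⌊3.237⌋ = 3 → row 3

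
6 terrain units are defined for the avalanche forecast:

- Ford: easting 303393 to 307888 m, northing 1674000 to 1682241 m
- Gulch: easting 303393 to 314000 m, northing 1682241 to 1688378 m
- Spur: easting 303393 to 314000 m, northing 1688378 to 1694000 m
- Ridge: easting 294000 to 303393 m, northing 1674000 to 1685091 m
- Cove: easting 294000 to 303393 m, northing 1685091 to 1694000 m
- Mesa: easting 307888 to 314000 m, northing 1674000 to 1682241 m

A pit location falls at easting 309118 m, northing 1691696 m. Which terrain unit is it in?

The point has easting = 309118 and northing = 1691696.
Only Spur satisfies 303393 ≤ easting ≤ 314000 and 1688378 ≤ northing ≤ 1694000.

Spur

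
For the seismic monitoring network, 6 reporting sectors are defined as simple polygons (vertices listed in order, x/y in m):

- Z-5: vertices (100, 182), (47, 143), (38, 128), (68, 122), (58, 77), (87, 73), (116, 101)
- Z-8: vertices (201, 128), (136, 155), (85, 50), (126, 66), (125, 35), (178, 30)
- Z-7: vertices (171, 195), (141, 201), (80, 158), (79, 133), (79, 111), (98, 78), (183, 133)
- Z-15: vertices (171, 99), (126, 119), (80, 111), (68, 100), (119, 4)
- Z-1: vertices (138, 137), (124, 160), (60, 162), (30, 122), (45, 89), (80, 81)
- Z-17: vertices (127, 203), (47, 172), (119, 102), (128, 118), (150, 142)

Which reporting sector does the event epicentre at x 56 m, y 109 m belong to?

Cast a ray rightward from (56, 109). For each polygon, the edges (by vertex number in listed order) whose endpoints lie on opposite sides of y = 109, where each meets that height, and whether that is right or left of the point:
Z-5: 4–5 at x≈65.1 (right), 7–1 at x≈114.4 (right) → 2 crossings.
Z-8: 2–3 at x≈113.7 (right), 6–1 at x≈196.5 (right) → 2 crossings.
Z-7: 5–6 at x≈80.2 (right), 6–7 at x≈145.9 (right) → 2 crossings.
Z-15: 1–2 at x≈148.5 (right), 3–4 at x≈77.8 (right) → 2 crossings.
Z-1: 4–5 at x≈35.9 (left), 6–1 at x≈109.0 (right) → 1 crossing.
Z-17: 2–3 at x≈111.8 (right), 3–4 at x≈122.9 (right) → 2 crossings.
Only Z-1 has an odd count, so the point is inside Z-1.

Z-1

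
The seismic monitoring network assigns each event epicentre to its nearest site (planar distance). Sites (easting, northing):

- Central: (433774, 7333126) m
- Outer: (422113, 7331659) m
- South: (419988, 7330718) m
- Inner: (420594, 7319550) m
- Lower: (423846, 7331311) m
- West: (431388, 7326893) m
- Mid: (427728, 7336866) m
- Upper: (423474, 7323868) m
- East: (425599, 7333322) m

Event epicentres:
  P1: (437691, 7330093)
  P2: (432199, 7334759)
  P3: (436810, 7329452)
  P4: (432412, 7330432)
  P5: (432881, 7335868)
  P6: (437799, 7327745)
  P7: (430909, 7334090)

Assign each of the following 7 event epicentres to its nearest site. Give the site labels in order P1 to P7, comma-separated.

P1 → Central (d²=24541978.00)
P2 → Central (d²=5147314.00)
P3 → Central (d²=22715572.00)
P4 → Central (d²=9112680.00)
P5 → Central (d²=8316013.00)
P6 → West (d²=41826825.00)
P7 → Central (d²=9137521.00)

Central, Central, Central, Central, Central, West, Central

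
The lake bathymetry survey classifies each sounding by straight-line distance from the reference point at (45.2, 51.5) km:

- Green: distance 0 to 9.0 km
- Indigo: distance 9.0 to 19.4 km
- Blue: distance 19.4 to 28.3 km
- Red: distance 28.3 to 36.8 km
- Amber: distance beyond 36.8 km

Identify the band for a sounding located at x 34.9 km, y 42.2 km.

Indigo

Distance = √((34.9−45.2)² + (42.2−51.5)²) = √(106.090 + 86.490) = 13.877 km.
9.0 ≤ 13.877 < 19.4 → Indigo.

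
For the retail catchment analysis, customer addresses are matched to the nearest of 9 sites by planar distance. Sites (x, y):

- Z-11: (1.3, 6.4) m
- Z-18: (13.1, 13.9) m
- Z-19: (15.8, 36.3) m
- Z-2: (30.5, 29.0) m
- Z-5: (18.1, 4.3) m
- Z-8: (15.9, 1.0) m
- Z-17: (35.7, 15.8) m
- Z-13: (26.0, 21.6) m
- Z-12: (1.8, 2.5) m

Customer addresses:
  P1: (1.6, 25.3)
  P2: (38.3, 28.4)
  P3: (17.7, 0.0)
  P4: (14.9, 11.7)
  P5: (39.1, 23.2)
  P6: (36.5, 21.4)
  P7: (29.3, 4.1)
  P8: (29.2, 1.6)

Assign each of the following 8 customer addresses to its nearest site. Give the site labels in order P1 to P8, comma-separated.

Z-18, Z-2, Z-8, Z-18, Z-17, Z-17, Z-5, Z-5

P1 → Z-18 (d²=262.21)
P2 → Z-2 (d²=61.20)
P3 → Z-8 (d²=4.24)
P4 → Z-18 (d²=8.08)
P5 → Z-17 (d²=66.32)
P6 → Z-17 (d²=32.00)
P7 → Z-5 (d²=125.48)
P8 → Z-5 (d²=130.50)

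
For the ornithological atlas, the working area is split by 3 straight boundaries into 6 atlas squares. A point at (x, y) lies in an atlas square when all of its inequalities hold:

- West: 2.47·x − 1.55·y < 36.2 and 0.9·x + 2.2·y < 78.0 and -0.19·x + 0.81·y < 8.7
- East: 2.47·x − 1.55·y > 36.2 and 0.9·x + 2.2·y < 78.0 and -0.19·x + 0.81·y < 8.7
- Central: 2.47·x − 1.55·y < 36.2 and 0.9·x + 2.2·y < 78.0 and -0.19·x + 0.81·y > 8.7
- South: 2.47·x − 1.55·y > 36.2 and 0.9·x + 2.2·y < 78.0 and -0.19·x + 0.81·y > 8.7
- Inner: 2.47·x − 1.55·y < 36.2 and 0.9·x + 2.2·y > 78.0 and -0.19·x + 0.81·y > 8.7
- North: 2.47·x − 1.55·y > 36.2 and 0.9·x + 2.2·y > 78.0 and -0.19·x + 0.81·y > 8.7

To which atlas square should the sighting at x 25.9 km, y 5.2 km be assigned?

2.47·25.9 − 1.55·5.2 = 55.913, which is > 36.2
0.9·25.9 + 2.2·5.2 = 34.750, which is < 78.0
-0.19·25.9 + 0.81·5.2 = -0.709, which is < 8.7
This sign pattern matches East.

East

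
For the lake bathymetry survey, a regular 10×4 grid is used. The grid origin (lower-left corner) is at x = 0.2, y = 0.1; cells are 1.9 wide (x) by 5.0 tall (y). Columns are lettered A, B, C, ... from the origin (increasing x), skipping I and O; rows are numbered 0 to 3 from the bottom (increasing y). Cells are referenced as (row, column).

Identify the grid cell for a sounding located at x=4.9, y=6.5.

Column index: ⌊(4.9 − 0.2) / 1.9⌋ = ⌊2.474⌋ = 2 → column C
Row offset from origin: ⌊(6.5 − 0.1) / 5.0⌋ = ⌊1.280⌋ = 1 → row 1

(1, C)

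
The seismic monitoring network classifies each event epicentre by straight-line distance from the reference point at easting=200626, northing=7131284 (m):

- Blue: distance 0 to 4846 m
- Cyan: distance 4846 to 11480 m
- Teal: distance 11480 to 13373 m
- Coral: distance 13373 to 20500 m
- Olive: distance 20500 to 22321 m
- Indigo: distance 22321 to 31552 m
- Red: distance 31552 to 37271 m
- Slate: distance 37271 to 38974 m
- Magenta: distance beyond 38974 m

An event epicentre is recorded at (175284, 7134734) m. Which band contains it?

Distance = √((175284−200626)² + (7134734−7131284)²) = √(642216964.000 + 11902500.000) = 25575.759 m.
22321 ≤ 25575.759 < 31552 → Indigo.

Indigo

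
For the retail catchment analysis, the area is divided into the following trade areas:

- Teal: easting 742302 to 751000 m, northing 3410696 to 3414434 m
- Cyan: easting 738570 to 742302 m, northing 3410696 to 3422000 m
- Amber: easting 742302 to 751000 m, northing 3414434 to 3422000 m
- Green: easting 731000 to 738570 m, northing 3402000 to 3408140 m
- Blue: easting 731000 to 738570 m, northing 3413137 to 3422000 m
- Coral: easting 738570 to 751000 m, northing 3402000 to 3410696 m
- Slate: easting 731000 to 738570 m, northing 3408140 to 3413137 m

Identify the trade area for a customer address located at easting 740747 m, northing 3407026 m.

Coral

The point has easting = 740747 and northing = 3407026.
Only Coral satisfies 738570 ≤ easting ≤ 751000 and 3402000 ≤ northing ≤ 3410696.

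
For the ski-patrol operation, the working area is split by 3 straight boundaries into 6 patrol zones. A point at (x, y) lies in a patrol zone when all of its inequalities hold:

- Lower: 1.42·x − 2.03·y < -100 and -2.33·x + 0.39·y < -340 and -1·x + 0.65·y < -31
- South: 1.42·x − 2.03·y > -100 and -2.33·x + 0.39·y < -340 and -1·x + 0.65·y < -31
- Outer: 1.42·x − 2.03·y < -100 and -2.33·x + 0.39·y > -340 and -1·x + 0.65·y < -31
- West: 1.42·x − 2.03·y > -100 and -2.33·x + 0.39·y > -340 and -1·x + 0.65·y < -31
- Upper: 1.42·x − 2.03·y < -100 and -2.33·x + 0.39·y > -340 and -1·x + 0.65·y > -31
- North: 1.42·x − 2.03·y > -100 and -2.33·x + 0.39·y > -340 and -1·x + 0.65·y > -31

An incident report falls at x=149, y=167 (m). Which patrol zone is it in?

Outer

1.42·149 − 2.03·167 = -127.430, which is < -100
-2.33·149 + 0.39·167 = -282.040, which is > -340
-1·149 + 0.65·167 = -40.450, which is < -31
This sign pattern matches Outer.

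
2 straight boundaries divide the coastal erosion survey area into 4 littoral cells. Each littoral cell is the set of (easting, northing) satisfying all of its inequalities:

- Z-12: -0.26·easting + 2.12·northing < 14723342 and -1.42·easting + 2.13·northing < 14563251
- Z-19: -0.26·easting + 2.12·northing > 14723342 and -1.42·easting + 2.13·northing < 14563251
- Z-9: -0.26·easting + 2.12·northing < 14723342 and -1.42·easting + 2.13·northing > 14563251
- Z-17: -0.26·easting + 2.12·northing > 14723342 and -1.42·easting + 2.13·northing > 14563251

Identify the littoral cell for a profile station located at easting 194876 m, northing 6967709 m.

-0.26·194876 + 2.12·6967709 = 14720875.320, which is < 14723342
-1.42·194876 + 2.13·6967709 = 14564496.250, which is > 14563251
This sign pattern matches Z-9.

Z-9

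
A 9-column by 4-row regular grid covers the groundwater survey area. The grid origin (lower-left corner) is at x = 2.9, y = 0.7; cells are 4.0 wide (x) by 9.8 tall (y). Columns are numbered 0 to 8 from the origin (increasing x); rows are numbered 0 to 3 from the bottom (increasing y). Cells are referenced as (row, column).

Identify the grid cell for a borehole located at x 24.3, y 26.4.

Column index: ⌊(24.3 − 2.9) / 4.0⌋ = ⌊5.350⌋ = 5
Row offset from origin: ⌊(26.4 − 0.7) / 9.8⌋ = ⌊2.622⌋ = 2 → row 2

(2, 5)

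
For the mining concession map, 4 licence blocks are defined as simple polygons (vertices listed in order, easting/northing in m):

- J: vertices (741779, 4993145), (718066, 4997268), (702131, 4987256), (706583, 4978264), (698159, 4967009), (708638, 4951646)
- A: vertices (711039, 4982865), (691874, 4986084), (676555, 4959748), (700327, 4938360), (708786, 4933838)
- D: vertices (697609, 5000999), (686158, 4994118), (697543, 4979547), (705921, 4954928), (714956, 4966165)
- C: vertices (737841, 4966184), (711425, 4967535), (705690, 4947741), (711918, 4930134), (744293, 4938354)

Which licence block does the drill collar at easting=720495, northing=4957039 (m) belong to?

C

Cast a ray rightward from (720495, 4957039). For each polygon, the edges (by vertex number in listed order) whose endpoints lie on opposite sides of northing = 4957039, where each meets that height, and whether that is right or left of the point:
J: 5–6 at easting≈704959.5 (left), 6–1 at easting≈712944.8 (left) → 0 crossings.
A: 3–4 at easting≈679566.0 (left), 5–1 at easting≈709852.2 (left) → 0 crossings.
D: 3–4 at easting≈705202.6 (left), 4–5 at easting≈707618.3 (left) → 0 crossings.
C: 2–3 at easting≈708383.9 (left), 5–1 at easting≈739961.1 (right) → 1 crossing.
Only C has an odd count, so the point is inside C.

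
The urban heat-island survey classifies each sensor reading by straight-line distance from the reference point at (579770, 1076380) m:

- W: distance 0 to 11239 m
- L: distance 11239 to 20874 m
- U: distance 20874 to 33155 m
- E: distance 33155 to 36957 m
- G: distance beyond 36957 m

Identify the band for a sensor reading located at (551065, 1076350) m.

Distance = √((551065−579770)² + (1076350−1076380)²) = √(823977025.000 + 900.000) = 28705.016 m.
20874 ≤ 28705.016 < 33155 → U.

U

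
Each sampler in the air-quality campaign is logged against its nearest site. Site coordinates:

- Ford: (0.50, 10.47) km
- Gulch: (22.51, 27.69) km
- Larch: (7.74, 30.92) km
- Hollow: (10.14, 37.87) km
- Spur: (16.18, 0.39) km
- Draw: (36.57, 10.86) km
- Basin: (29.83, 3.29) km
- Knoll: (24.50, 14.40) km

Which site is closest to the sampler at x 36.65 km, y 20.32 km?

Draw

Squared distances to each site:
Ford: 1403.845; Gulch: 254.256; Larch: 948.148; Hollow: 1010.783; Spur: 816.226; Draw: 89.498; Basin: 336.533; Knoll: 182.669.
Minimum at Draw.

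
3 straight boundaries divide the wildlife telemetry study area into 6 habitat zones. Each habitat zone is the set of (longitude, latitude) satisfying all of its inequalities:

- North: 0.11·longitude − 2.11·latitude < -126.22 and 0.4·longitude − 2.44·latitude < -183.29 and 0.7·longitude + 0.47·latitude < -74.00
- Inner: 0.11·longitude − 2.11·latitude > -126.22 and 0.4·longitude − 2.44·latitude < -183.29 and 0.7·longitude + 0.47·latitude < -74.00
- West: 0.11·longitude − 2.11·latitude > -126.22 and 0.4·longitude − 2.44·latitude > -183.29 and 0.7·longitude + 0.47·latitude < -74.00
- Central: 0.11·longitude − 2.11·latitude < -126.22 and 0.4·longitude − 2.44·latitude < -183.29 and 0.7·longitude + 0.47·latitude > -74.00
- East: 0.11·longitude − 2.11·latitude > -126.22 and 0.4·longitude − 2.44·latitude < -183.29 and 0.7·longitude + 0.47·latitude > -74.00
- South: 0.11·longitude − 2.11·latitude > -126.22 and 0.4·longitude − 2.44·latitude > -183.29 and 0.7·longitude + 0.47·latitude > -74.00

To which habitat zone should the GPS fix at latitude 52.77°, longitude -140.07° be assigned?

0.11·-140.07 − 2.11·52.77 = -126.752, which is < -126.22
0.4·-140.07 − 2.44·52.77 = -184.787, which is < -183.29
0.7·-140.07 + 0.47·52.77 = -73.247, which is > -74.00
This sign pattern matches Central.

Central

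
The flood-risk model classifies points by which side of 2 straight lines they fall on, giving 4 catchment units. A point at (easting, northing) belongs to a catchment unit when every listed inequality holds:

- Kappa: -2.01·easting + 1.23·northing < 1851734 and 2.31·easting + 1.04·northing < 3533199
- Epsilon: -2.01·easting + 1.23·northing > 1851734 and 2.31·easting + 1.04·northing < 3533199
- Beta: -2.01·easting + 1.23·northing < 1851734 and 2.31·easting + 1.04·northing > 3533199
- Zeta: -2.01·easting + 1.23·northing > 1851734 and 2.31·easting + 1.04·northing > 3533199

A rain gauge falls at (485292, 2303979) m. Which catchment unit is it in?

-2.01·485292 + 1.23·2303979 = 1858457.250, which is > 1851734
2.31·485292 + 1.04·2303979 = 3517162.680, which is < 3533199
This sign pattern matches Epsilon.

Epsilon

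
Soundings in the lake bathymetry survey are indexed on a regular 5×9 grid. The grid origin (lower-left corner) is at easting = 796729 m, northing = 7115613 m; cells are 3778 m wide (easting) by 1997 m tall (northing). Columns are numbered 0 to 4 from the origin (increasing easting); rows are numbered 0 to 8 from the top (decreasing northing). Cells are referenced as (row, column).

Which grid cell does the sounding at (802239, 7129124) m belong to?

(2, 1)

Column index: ⌊(802239 − 796729) / 3778⌋ = ⌊1.458⌋ = 1
Row offset from origin: ⌊(7129124 − 7115613) / 1997⌋ = ⌊6.766⌋ = 6 → row 2 (counted from top)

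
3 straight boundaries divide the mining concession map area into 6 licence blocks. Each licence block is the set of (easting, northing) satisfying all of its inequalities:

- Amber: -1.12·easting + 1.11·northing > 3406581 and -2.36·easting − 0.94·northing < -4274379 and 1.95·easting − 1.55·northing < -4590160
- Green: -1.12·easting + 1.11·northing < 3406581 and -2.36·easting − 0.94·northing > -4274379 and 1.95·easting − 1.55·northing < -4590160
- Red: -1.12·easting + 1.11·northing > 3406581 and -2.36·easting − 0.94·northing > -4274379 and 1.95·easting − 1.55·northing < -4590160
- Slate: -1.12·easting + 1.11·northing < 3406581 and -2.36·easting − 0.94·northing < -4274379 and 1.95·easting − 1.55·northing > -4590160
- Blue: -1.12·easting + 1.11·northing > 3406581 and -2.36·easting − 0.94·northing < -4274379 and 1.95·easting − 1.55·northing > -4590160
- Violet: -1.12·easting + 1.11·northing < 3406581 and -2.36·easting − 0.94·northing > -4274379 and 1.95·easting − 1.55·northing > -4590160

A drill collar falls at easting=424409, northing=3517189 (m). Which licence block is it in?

-1.12·424409 + 1.11·3517189 = 3428741.710, which is > 3406581
-2.36·424409 − 0.94·3517189 = -4307762.900, which is < -4274379
1.95·424409 − 1.55·3517189 = -4624045.400, which is < -4590160
This sign pattern matches Amber.

Amber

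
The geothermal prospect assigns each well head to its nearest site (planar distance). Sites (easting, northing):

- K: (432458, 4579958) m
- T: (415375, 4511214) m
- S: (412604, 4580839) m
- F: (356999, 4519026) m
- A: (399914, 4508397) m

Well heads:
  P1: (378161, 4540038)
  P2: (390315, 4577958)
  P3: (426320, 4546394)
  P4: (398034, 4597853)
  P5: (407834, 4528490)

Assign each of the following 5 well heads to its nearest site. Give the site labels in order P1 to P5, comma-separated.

F, S, K, S, T

P1 → F (d²=889334388.00)
P2 → S (d²=505099682.00)
P3 → K (d²=1164217140.00)
P4 → S (d²=501761096.00)
P5 → T (d²=355326857.00)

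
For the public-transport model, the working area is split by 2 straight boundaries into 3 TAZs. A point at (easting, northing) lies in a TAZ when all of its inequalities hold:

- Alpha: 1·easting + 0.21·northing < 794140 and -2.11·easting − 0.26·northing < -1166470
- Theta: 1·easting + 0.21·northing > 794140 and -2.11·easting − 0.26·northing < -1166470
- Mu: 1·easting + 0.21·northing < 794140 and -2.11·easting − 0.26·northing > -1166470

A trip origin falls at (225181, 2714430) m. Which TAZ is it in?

Theta

1·225181 + 0.21·2714430 = 795211.300, which is > 794140
-2.11·225181 − 0.26·2714430 = -1180883.710, which is < -1166470
This sign pattern matches Theta.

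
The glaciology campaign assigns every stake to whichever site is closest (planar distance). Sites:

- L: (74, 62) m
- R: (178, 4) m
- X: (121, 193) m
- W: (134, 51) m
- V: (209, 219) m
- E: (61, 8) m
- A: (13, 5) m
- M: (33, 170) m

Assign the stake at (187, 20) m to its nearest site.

R

Squared distances to each site:
L: 14533.000; R: 337.000; X: 34285.000; W: 3770.000; V: 40085.000; E: 16020.000; A: 30501.000; M: 46216.000.
Minimum at R.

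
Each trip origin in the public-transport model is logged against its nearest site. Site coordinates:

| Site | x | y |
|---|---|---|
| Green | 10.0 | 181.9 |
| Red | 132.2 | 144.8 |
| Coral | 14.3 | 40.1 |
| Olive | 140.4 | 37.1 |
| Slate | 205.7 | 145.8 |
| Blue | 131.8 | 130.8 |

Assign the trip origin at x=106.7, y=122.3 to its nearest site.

Blue

Squared distances to each site:
Green: 12903.050; Red: 1156.500; Coral: 15294.600; Olive: 8394.730; Slate: 10353.250; Blue: 702.260.
Minimum at Blue.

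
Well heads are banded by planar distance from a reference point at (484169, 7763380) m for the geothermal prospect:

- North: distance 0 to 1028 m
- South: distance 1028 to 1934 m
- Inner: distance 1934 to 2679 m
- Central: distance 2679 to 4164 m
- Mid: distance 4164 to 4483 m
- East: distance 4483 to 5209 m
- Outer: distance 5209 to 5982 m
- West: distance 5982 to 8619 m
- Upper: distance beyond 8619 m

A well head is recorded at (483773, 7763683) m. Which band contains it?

North

Distance = √((483773−484169)² + (7763683−7763380)²) = √(156816.000 + 91809.000) = 498.623 m.
0 ≤ 498.623 < 1028 → North.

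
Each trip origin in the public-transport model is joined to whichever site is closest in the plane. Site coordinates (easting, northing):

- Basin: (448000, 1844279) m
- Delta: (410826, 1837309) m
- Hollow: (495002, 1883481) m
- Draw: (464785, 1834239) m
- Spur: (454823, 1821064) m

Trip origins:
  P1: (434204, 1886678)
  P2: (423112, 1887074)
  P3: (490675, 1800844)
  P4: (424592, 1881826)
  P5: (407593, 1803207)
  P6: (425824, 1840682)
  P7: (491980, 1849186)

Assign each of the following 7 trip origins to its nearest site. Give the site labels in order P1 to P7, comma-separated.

Basin, Basin, Spur, Basin, Delta, Delta, Draw

P1 → Basin (d²=1988004817.00)
P2 → Basin (d²=2450824569.00)
P3 → Spur (d²=1694214304.00)
P4 → Basin (d²=1957711673.00)
P5 → Delta (d²=1173398693.00)
P6 → Delta (d²=236317133.00)
P7 → Draw (d²=962980834.00)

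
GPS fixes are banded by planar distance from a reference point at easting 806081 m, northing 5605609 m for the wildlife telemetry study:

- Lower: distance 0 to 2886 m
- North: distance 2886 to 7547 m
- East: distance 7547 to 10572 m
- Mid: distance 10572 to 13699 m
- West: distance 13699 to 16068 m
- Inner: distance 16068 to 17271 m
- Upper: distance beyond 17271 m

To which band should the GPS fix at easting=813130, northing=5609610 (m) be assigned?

East

Distance = √((813130−806081)² + (5609610−5605609)²) = √(49688401.000 + 16008001.000) = 8105.332 m.
7547 ≤ 8105.332 < 10572 → East.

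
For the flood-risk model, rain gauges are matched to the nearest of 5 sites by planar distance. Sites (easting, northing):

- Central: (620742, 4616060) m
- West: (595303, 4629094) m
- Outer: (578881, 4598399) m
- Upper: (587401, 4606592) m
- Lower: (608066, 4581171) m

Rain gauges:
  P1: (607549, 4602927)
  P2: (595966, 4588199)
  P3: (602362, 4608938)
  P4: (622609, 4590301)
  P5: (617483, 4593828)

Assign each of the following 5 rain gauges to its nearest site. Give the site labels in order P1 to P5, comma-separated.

Central, Lower, Upper, Lower, Lower

P1 → Central (d²=346530938.00)
P2 → Lower (d²=195802784.00)
P3 → Upper (d²=229335237.00)
P4 → Lower (d²=294855749.00)
P5 → Lower (d²=248879538.00)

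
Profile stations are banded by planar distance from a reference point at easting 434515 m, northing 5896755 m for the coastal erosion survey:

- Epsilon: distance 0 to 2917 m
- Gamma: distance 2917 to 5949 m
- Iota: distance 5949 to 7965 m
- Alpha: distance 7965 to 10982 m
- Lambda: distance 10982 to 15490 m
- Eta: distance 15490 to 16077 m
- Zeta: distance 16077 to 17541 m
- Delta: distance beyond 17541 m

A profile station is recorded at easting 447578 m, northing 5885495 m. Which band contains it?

Distance = √((447578−434515)² + (5885495−5896755)²) = √(170641969.000 + 126787600.000) = 17246.146 m.
16077 ≤ 17246.146 < 17541 → Zeta.

Zeta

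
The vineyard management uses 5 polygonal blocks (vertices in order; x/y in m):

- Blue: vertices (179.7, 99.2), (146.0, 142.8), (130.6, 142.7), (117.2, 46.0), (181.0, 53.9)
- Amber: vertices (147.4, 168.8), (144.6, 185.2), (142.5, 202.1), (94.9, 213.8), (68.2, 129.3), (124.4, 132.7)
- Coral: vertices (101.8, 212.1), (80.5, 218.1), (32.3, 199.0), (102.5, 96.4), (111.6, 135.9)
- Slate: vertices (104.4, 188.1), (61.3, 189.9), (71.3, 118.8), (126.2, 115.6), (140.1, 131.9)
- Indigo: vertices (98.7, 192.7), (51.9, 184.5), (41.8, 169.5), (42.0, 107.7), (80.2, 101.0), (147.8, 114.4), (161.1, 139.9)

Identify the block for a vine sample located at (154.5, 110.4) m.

Blue

Cast a ray rightward from (154.5, 110.4). For each polygon, the edges (by vertex number in listed order) whose endpoints lie on opposite sides of y = 110.4, where each meets that height, and whether that is right or left of the point:
Blue: 1–2 at x≈171.04 (right), 3–4 at x≈126.12 (left) → 1 crossing.
Amber: no edge straddles that height → 0 crossings.
Coral: 3–4 at x≈92.92 (left), 4–5 at x≈105.73 (left) → 0 crossings.
Slate: no edge straddles that height → 0 crossings.
Indigo: 3–4 at x≈41.99 (left), 5–6 at x≈127.62 (left) → 0 crossings.
Only Blue has an odd count, so the point is inside Blue.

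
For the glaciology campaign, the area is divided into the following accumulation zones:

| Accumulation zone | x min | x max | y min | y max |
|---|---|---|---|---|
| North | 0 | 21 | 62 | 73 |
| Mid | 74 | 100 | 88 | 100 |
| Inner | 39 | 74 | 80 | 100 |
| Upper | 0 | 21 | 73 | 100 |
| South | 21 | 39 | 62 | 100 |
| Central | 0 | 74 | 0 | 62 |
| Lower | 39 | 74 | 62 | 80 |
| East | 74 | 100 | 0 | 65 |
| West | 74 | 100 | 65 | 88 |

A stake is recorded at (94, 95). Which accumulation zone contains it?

Mid

The point has x = 94 and y = 95.
Only Mid satisfies 74 ≤ x ≤ 100 and 88 ≤ y ≤ 100.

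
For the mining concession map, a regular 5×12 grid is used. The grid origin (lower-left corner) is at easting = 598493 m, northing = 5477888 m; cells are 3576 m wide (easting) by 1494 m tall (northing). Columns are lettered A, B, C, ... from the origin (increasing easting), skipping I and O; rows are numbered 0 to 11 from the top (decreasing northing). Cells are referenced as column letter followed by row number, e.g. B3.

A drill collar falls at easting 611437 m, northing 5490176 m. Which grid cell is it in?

Column index: ⌊(611437 − 598493) / 3576⌋ = ⌊3.620⌋ = 3 → column D
Row offset from origin: ⌊(5490176 − 5477888) / 1494⌋ = ⌊8.225⌋ = 8 → row 3 (counted from top)

D3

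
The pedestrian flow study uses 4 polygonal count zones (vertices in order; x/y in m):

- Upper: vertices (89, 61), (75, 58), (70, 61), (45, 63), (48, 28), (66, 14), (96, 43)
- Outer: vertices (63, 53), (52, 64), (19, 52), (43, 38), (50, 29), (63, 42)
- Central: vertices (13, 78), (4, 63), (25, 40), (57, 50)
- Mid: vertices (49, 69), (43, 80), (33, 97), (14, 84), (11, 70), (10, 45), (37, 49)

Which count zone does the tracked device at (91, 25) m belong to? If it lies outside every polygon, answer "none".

Cast a ray rightward from (91, 25). For each polygon, the edges (by vertex number in listed order) whose endpoints lie on opposite sides of y = 25, where each meets that height, and whether that is right or left of the point:
Upper: 5–6 at x≈51.9 (left), 6–7 at x≈77.4 (left) → 0 crossings.
Outer: no edge straddles that height → 0 crossings.
Central: no edge straddles that height → 0 crossings.
Mid: no edge straddles that height → 0 crossings.
All counts are even, so the point lies outside every listed polygon.

none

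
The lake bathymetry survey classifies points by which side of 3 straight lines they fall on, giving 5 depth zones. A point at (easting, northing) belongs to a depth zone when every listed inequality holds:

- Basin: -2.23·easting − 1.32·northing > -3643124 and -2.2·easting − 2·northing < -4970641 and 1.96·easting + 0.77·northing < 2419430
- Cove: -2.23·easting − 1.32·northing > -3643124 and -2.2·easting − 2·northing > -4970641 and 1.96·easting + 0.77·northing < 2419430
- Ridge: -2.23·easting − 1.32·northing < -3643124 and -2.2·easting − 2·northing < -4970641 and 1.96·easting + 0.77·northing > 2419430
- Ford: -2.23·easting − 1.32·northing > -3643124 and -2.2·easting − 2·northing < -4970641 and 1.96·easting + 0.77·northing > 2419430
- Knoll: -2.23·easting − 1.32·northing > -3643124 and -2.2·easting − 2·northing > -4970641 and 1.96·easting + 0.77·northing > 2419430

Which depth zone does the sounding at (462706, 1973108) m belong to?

Knoll

-2.23·462706 − 1.32·1973108 = -3636336.940, which is > -3643124
-2.2·462706 − 2·1973108 = -4964169.200, which is > -4970641
1.96·462706 + 0.77·1973108 = 2426196.920, which is > 2419430
This sign pattern matches Knoll.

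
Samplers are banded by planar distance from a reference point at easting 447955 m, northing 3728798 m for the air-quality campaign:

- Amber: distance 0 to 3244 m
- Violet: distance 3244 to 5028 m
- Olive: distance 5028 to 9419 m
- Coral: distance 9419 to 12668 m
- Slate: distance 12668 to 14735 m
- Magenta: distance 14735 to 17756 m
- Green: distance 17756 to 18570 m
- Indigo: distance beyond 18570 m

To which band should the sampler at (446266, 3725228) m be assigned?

Distance = √((446266−447955)² + (3725228−3728798)²) = √(2852721.000 + 12744900.000) = 3949.382 m.
3244 ≤ 3949.382 < 5028 → Violet.

Violet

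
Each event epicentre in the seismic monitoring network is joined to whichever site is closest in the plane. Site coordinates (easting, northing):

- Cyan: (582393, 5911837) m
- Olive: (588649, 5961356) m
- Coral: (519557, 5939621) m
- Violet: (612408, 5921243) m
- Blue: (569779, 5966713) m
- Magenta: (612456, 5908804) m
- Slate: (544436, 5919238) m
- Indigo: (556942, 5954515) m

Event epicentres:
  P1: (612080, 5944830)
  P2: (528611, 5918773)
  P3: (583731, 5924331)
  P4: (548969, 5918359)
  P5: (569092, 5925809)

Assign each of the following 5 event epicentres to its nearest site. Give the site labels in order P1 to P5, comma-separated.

P1 → Violet (d²=556454153.00)
P2 → Slate (d²=250646850.00)
P3 → Cyan (d²=157890280.00)
P4 → Slate (d²=21320730.00)
P5 → Cyan (d²=372133385.00)

Violet, Slate, Cyan, Slate, Cyan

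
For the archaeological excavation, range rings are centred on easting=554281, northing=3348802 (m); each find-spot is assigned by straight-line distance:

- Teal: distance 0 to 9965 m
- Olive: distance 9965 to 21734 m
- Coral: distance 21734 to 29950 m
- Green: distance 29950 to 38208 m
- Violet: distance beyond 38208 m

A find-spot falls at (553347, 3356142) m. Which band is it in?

Teal

Distance = √((553347−554281)² + (3356142−3348802)²) = √(872356.000 + 53875600.000) = 7399.186 m.
0 ≤ 7399.186 < 9965 → Teal.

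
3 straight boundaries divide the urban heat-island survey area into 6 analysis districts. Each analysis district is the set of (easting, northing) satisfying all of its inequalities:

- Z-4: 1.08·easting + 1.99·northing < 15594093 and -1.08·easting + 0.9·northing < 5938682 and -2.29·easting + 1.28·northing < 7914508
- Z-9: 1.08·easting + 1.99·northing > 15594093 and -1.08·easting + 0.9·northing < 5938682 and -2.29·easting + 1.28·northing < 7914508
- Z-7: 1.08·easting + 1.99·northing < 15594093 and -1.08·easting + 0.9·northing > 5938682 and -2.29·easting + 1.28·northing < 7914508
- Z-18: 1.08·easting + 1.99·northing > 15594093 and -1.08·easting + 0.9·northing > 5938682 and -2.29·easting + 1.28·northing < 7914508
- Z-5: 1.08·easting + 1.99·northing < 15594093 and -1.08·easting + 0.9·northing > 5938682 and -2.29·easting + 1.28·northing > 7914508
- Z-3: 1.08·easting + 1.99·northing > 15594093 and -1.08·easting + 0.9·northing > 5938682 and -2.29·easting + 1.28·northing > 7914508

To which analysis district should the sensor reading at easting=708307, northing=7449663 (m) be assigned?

Z-7

1.08·708307 + 1.99·7449663 = 15589800.930, which is < 15594093
-1.08·708307 + 0.9·7449663 = 5939725.140, which is > 5938682
-2.29·708307 + 1.28·7449663 = 7913545.610, which is < 7914508
This sign pattern matches Z-7.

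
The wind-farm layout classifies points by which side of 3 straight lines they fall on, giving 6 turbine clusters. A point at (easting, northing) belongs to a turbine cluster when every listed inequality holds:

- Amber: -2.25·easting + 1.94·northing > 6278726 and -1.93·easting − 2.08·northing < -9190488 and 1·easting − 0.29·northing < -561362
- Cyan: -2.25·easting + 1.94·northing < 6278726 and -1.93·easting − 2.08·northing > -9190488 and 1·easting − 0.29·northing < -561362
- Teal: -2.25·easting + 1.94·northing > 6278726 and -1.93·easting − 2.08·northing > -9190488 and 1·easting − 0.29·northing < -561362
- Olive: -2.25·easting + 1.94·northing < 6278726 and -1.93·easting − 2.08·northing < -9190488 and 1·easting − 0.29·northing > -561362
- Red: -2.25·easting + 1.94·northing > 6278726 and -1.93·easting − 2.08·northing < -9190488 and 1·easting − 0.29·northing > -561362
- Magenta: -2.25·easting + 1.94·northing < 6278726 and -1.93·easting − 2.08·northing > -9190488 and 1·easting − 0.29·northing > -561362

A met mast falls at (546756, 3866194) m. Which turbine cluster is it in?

-2.25·546756 + 1.94·3866194 = 6270215.360, which is < 6278726
-1.93·546756 − 2.08·3866194 = -9096922.600, which is > -9190488
1·546756 − 0.29·3866194 = -574440.260, which is < -561362
This sign pattern matches Cyan.

Cyan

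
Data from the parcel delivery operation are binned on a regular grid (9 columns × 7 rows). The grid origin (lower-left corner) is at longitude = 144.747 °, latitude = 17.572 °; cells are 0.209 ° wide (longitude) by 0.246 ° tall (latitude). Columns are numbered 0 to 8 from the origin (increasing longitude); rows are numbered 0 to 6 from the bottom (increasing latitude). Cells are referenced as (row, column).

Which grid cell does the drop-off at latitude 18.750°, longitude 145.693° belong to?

(4, 4)

Column index: ⌊(145.693 − 144.747) / 0.209⌋ = ⌊4.526⌋ = 4
Row offset from origin: ⌊(18.750 − 17.572) / 0.246⌋ = ⌊4.789⌋ = 4 → row 4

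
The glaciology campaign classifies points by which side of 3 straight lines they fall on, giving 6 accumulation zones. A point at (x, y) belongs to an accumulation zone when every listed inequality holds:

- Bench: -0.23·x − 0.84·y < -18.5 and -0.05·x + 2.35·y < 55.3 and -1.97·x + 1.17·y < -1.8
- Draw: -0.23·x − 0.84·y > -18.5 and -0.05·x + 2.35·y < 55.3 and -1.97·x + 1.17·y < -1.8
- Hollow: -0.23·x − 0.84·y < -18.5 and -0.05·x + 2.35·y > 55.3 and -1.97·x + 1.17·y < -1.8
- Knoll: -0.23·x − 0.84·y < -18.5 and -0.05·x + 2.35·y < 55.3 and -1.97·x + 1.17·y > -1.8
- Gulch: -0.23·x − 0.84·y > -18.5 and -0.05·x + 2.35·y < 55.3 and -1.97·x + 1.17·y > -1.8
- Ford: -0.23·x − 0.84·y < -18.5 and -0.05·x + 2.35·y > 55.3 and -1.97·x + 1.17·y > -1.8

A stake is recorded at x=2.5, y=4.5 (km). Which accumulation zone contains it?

-0.23·2.5 − 0.84·4.5 = -4.355, which is > -18.5
-0.05·2.5 + 2.35·4.5 = 10.450, which is < 55.3
-1.97·2.5 + 1.17·4.5 = 0.340, which is > -1.8
This sign pattern matches Gulch.

Gulch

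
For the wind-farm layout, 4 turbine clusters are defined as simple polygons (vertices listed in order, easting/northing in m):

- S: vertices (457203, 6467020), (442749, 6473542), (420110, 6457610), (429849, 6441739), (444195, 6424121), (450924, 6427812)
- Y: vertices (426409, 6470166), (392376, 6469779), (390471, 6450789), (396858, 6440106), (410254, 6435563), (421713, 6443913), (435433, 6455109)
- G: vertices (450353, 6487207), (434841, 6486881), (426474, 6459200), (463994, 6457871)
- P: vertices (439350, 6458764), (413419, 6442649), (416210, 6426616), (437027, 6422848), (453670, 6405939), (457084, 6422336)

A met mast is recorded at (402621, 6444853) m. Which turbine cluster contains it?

Cast a ray rightward from (402621, 6444853). For each polygon, the edges (by vertex number in listed order) whose endpoints lie on opposite sides of northing = 6444853, where each meets that height, and whether that is right or left of the point:
S: 3–4 at easting≈427938.1 (right), 6–1 at easting≈453653.0 (right) → 2 crossings.
Y: 3–4 at easting≈394019.9 (left), 6–7 at easting≈422864.9 (right) → 1 crossing.
G: no edge straddles that height → 0 crossings.
P: 1–2 at easting≈416965.5 (right), 6–1 at easting≈446122.2 (right) → 2 crossings.
Only Y has an odd count, so the point is inside Y.

Y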